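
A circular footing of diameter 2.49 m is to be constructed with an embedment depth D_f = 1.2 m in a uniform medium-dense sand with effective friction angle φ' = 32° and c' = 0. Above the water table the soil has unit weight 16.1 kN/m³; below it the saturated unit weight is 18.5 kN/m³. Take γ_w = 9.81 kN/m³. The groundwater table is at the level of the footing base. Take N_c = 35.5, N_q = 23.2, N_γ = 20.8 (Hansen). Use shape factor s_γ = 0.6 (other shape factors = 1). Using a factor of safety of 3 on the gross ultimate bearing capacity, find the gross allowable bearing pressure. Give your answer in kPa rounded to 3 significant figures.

Effective surcharge at the founding depth q = γ·D_f = 16.1 × 1.2 = 19.32 kPa.
The water table coincides with the base, so in the self-weight term γ → γ' = 8.69 kN/m³.
q_ult = q·N_q + 0.5·γ·B·N_γ·s_γ
     = 19.32 × 23.2 + 0.5 × 8.69 × 2.49 × 20.8 × 0.6
     = 448.22 + 135.02 = 583.25 kPa.
q_all = 583.25 / 3 = 194.42 kPa.

q_all ≈ 194 kPa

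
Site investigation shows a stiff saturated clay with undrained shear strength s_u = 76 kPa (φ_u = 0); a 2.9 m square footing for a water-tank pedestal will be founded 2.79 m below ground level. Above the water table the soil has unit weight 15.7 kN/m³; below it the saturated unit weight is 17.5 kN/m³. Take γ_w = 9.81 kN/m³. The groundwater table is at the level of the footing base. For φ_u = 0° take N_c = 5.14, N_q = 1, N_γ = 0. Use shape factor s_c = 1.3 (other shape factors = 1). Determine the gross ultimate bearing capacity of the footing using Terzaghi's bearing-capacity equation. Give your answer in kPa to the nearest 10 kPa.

Effective surcharge at the founding depth q = γ·D_f = 15.7 × 2.79 = 43.803 kPa.
q_ult = c·N_c·s_c + q·N_q
     = 76 × 5.14 × 1.3 + 43.803 × 1
     = 507.83 + 43.803 = 551.63 kPa.

q_ult ≈ 550 kPa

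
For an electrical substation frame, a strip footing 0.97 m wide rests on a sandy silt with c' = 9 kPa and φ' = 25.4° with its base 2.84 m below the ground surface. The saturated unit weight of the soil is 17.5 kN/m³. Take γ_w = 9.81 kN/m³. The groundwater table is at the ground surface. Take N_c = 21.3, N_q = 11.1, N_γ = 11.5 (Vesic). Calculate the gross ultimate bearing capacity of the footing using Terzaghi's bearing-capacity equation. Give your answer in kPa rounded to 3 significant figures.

q_ult ≈ 477 kPa

Water table at ground surface, so effective unit weight γ' = 17.5 − 9.81 = 7.69 kN/m³ is used throughout; overburden q = 7.69 × 2.84 = 21.84 kPa; the same γ' applies in the ½γBN_γ term.
Cohesion term c·N_c = 9 × 21.3 = 191.7 kPa; surcharge term q·N_q = 21.84 × 11.1 = 242.42 kPa; self-weight term 0.5·γ·B·N_γ = 0.5 × 7.69 × 0.97 × 11.5 = 42.891 kPa.
q_ult = 191.7 + 242.42 + 42.891 = 477.01 kPa.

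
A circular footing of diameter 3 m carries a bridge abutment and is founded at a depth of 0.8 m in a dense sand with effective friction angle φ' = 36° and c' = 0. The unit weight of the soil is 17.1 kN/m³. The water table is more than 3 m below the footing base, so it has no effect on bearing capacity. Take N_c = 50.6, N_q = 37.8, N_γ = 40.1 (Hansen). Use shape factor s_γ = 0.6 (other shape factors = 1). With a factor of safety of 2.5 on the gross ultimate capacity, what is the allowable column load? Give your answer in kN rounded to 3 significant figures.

P_all ≈ 3210 kN

q = γ·D_f = 17.1 × 0.8 = 13.68 kPa.
q·N_q = 13.68 × 37.8 = 517.1 kPa
0.5·γ·B·N_γ·s_γ = 0.5 × 17.1 × 3 × 40.1 × 0.6 = 617.14 kPa
q_ult = 517.1 + 617.14 = 1134.2 kPa.
Gross allowable pressure q_all = 1134.2 / 2.5 = 453.7 kPa.
Footing area = 7.0686 m², so allowable column load = 453.7 × 7.0686 = 3207 kN.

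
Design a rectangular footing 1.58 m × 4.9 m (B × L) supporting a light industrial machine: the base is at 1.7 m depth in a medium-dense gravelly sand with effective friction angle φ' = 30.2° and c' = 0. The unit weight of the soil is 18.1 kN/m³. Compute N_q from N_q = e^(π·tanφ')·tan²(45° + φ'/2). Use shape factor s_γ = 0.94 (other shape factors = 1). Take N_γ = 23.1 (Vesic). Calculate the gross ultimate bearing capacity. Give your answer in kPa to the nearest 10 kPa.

q_ult ≈ 890 kPa

tan30.2° = 0.582, so N_q = e^(π×0.582)·tan²(60.1°) = 6.224 × 3.024 = 18.82.
Effective surcharge at the founding depth q = γ·D_f = 18.1 × 1.7 = 30.77 kPa.
q_ult = q·N_q + 0.5·γ·B·N_γ·s_γ
     = 30.77 × 18.824 + 0.5 × 18.1 × 1.58 × 23.1 × 0.94
     = 579.21 + 310.49 = 889.7 kPa.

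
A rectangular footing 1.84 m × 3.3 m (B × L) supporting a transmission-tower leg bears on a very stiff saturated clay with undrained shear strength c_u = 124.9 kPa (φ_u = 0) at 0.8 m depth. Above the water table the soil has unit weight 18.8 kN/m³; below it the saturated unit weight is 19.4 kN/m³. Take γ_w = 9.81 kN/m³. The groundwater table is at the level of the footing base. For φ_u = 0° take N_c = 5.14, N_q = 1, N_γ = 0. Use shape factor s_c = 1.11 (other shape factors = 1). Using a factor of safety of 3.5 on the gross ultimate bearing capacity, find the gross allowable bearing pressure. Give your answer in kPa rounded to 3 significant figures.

Overburden at base level: q = 18.8 × 0.8 = 15.04 kPa.
Cohesion term c·N_c·s_c = 124.9 × 5.14 × 1.11 = 712.6 kPa; surcharge term q·N_q = 15.04 × 1 = 15.04 kPa.
q_ult = 712.6 + 15.04 = 727.64 kPa.
q_all = 727.64 / 3.5 = 207.9 kPa.

q_all ≈ 208 kPa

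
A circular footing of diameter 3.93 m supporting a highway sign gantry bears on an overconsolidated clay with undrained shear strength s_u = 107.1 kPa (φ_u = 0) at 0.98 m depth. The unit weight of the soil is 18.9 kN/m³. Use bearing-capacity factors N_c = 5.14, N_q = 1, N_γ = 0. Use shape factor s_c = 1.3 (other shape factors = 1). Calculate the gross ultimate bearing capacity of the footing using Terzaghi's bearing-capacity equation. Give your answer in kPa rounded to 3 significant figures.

Effective surcharge at the founding depth q = γ·D_f = 18.9 × 0.98 = 18.522 kPa.
q_ult = c·N_c·s_c + q·N_q
     = 107.1 × 5.14 × 1.3 + 18.522 × 1
     = 715.64 + 18.522 = 734.16 kPa.

q_ult ≈ 734 kPa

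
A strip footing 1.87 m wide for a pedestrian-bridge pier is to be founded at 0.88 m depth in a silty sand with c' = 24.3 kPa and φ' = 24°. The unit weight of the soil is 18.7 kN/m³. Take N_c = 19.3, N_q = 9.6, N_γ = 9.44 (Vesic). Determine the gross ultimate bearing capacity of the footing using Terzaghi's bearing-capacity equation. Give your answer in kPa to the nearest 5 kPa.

Overburden at base level: q = 18.7 × 0.88 = 16.456 kPa.
Cohesion term c·N_c = 24.3 × 19.3 = 468.99 kPa; surcharge term q·N_q = 16.456 × 9.6 = 157.98 kPa; self-weight term 0.5·γ·B·N_γ = 0.5 × 18.7 × 1.87 × 9.44 = 165.05 kPa.
q_ult = 468.99 + 157.98 + 165.05 = 792.02 kPa.

q_ult ≈ 790 kPa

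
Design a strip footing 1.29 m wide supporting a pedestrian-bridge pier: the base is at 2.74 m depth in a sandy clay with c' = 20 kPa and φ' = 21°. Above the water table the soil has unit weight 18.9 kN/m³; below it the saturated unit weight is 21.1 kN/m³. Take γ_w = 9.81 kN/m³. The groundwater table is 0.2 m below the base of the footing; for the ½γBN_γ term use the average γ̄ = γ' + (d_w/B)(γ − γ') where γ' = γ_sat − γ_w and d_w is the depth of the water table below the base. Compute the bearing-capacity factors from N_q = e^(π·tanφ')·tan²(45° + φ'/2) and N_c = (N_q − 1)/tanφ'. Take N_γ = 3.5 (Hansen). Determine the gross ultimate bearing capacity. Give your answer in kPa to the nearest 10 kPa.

q_ult ≈ 710 kPa

tan21° = 0.3839, so N_q = e^(π×0.3839)·tan²(55.5°) = 3.34 × 2.117 = 7.07.
N_c = (7.07 − 1)/tan21° = 15.81.
q = γ·D_f = 18.9 × 2.74 = 51.786 kPa.
γ' = 11.29 kN/m³; averaging over the depth B below the base, γ̄ = γ' + (d_w/B)(γ − γ') = 12.47 kN/m³.
c·N_c = 20 × 15.815 = 316.3 kPa
q·N_q = 51.786 × 7.0708 = 366.17 kPa
0.5·γ·B·N_γ = 0.5 × 12.47 × 1.29 × 3.5 = 28.151 kPa
q_ult = 316.3 + 366.17 + 28.151 = 710.61 kPa.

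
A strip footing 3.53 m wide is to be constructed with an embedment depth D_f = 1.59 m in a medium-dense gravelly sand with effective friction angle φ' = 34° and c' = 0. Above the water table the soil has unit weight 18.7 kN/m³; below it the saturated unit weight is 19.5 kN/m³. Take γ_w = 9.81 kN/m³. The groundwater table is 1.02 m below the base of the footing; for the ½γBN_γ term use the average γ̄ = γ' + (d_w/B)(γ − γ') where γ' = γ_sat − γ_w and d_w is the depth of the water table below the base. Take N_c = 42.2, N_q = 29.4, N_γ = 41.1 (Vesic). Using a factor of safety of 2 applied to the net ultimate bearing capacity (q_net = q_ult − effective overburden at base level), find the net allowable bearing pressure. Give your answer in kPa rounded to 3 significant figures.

q_all(net) ≈ 868 kPa

q = γ·D_f = 18.7 × 1.59 = 29.733 kPa.
γ' = 9.69 kN/m³; averaging over the depth B below the base, γ̄ = γ' + (d_w/B)(γ − γ') = 12.293 kN/m³.
q·N_q = 29.733 × 29.4 = 874.15 kPa
0.5·γ·B·N_γ = 0.5 × 12.293 × 3.53 × 41.1 = 891.79 kPa
q_ult = 874.15 + 891.79 = 1765.9 kPa.
Net ultimate: q_net = 1765.9 − 29.733 = 1736.2 kPa.
q_all(net) = 1736.2 / 2 = 868.1 kPa.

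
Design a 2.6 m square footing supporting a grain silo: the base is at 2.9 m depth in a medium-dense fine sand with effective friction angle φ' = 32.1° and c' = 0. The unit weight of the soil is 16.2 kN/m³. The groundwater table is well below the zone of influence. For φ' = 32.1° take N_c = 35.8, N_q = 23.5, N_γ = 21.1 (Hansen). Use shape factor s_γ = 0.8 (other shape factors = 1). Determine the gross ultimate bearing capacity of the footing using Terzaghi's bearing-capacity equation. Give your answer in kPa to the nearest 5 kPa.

q_ult ≈ 1460 kPa

Overburden at base level: q = 16.2 × 2.9 = 46.98 kPa.
Surcharge term q·N_q = 46.98 × 23.5 = 1104 kPa; self-weight term 0.5·γ·B·N_γ·s_γ = 0.5 × 16.2 × 2.6 × 21.1 × 0.8 = 355.49 kPa.
q_ult = 1104 + 355.49 = 1459.5 kPa.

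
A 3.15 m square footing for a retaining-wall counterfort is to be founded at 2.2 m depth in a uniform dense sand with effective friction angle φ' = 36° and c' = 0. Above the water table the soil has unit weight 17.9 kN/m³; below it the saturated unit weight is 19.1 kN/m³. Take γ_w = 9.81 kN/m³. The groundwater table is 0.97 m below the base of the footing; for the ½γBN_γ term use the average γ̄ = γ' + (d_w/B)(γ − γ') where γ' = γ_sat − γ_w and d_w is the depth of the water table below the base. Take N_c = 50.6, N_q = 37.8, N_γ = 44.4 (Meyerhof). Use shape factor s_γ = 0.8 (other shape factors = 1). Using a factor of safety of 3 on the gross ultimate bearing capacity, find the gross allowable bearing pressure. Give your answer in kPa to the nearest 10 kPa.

Effective surcharge at the founding depth q = γ·D_f = 17.9 × 2.2 = 39.38 kPa.
With d_w = 0.97 m < B, γ̄ = 9.29 + (0.97/3.15) × (17.9 − 9.29) = 11.941 kN/m³.
q_ult = q·N_q + 0.5·γ·B·N_γ·s_γ
     = 39.38 × 37.8 + 0.5 × 11.941 × 3.15 × 44.4 × 0.8
     = 1488.6 + 668.05 = 2156.6 kPa.
q_all = 2156.6 / 3 = 718.87 kPa.

q_all ≈ 720 kPa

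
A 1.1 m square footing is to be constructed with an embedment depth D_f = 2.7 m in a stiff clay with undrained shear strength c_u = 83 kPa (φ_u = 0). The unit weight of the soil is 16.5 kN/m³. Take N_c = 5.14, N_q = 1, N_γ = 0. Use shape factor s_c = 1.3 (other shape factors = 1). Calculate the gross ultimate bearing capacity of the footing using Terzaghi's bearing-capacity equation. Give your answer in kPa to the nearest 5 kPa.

q_ult ≈ 600 kPa

Effective surcharge at the founding depth q = γ·D_f = 16.5 × 2.7 = 44.55 kPa.
q_ult = c·N_c·s_c + q·N_q
     = 83 × 5.14 × 1.3 + 44.55 × 1
     = 554.61 + 44.55 = 599.16 kPa.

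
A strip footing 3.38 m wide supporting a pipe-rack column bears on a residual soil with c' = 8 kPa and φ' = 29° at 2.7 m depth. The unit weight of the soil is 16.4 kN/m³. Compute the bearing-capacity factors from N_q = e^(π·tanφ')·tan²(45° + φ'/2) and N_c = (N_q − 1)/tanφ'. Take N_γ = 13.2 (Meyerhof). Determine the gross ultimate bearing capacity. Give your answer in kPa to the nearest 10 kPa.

q_ult ≈ 1320 kPa

tan29° = 0.5543, so N_q = e^(π×0.5543)·tan²(59.5°) = 5.705 × 2.882 = 16.44.
N_c = (16.44 − 1)/tan29° = 27.86.
Effective surcharge at the founding depth q = γ·D_f = 16.4 × 2.7 = 44.28 kPa.
q_ult = c·N_c + q·N_q + 0.5·γ·B·N_γ
     = 8 × 27.86 + 44.28 × 16.443 + 0.5 × 16.4 × 3.38 × 13.2
     = 222.88 + 728.11 + 365.85 = 1316.8 kPa.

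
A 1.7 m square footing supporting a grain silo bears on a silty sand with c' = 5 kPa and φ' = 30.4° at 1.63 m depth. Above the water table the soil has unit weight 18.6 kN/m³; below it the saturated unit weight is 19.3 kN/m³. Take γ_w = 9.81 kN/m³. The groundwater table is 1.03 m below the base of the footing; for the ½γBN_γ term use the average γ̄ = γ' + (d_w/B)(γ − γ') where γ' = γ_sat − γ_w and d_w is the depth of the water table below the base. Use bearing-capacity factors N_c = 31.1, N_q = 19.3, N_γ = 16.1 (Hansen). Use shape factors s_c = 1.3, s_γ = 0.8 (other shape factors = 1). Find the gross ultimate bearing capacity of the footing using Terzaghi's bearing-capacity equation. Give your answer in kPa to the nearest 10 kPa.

q_ult ≈ 950 kPa

q = γ·D_f = 18.6 × 1.63 = 30.318 kPa.
γ' = 9.49 kN/m³; averaging over the depth B below the base, γ̄ = γ' + (d_w/B)(γ − γ') = 15.01 kN/m³.
c·N_c·s_c = 5 × 31.1 × 1.3 = 202.15 kPa
q·N_q = 30.318 × 19.3 = 585.14 kPa
0.5·γ·B·N_γ·s_γ = 0.5 × 15.01 × 1.7 × 16.1 × 0.8 = 164.32 kPa
q_ult = 202.15 + 585.14 + 164.32 = 951.61 kPa.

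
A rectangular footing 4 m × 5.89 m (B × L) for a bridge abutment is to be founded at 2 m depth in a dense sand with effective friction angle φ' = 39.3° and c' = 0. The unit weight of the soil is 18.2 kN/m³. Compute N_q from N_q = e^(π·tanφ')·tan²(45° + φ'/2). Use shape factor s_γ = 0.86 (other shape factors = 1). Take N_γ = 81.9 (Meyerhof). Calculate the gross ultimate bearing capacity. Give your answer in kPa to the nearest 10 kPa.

q_ult ≈ 4690 kPa

tan39.3° = 0.8185, so N_q = e^(π×0.8185)·tan²(64.65°) = 13.084 × 4.455 = 58.29.
Overburden at base level: q = 18.2 × 2 = 36.4 kPa.
Surcharge term q·N_q = 36.4 × 58.291 = 2121.8 kPa; self-weight term 0.5·γ·B·N_γ·s_γ = 0.5 × 18.2 × 4 × 81.9 × 0.86 = 2563.8 kPa.
q_ult = 2121.8 + 2563.8 = 4685.6 kPa.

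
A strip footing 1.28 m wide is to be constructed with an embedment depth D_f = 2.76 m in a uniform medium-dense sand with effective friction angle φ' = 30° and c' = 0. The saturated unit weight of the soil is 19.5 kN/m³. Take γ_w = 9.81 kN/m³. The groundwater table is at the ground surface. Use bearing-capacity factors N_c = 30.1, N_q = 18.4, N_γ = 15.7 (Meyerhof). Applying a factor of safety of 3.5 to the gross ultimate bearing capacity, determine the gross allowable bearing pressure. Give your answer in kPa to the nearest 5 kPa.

Water table at ground surface, so effective unit weight γ' = 19.5 − 9.81 = 9.69 kN/m³ is used throughout; overburden q = 9.69 × 2.76 = 26.744 kPa; the same γ' applies in the ½γBN_γ term.
Surcharge term q·N_q = 26.744 × 18.4 = 492.1 kPa; self-weight term 0.5·γ·B·N_γ = 0.5 × 9.69 × 1.28 × 15.7 = 97.365 kPa.
q_ult = 492.1 + 97.365 = 589.46 kPa.
q_all = q_ult / FS = 589.46 / 3.5 = 168.42 kPa.

q_all ≈ 170 kPa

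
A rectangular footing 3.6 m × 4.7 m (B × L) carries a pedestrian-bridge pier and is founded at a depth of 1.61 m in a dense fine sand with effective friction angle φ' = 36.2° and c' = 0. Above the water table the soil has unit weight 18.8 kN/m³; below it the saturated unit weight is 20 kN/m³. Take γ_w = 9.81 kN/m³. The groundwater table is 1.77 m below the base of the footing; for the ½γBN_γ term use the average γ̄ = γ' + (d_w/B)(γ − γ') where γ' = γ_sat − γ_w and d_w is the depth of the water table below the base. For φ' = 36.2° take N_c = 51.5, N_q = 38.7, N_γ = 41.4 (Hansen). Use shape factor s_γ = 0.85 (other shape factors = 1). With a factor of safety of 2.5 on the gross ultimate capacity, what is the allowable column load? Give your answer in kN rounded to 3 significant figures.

Overburden at base level: q = 18.8 × 1.61 = 30.268 kPa.
The water table is 1.77 m below the base (< B = 3.6 m), so the ½γBN_γ term uses γ̄ = γ' + (d_w/B)(γ − γ') = 10.19 + (1.77/3.6)(18.8 − 10.19) = 14.423 kN/m³.
Surcharge term q·N_q = 30.268 × 38.7 = 1171.4 kPa; self-weight term 0.5·γ·B·N_γ·s_γ = 0.5 × 14.423 × 3.6 × 41.4 × 0.85 = 913.6 kPa.
q_ult = 1171.4 + 913.6 = 2085 kPa.
Gross allowable pressure q_all = 2085 / 2.5 = 833.99 kPa.
Footing area = 16.92 m², so allowable column load = 833.99 × 16.92 = 14111 kN.

P_all ≈ 14100 kN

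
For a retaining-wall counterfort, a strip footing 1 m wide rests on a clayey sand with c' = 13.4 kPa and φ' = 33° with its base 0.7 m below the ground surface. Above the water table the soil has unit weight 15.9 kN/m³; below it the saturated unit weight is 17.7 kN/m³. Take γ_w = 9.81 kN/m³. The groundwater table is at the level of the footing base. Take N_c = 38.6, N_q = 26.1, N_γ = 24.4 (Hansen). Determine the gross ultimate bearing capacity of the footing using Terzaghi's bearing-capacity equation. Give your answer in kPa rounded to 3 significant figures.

q_ult ≈ 904 kPa

Overburden at base level: q = 15.9 × 0.7 = 11.13 kPa.
Below the base the soil is submerged, so the ½γBN_γ term uses γ' = 17.7 − 9.81 = 7.89 kN/m³.
Cohesion term c·N_c = 13.4 × 38.6 = 517.24 kPa; surcharge term q·N_q = 11.13 × 26.1 = 290.49 kPa; self-weight term 0.5·γ·B·N_γ = 0.5 × 7.89 × 1 × 24.4 = 96.258 kPa.
q_ult = 517.24 + 290.49 + 96.258 = 903.99 kPa.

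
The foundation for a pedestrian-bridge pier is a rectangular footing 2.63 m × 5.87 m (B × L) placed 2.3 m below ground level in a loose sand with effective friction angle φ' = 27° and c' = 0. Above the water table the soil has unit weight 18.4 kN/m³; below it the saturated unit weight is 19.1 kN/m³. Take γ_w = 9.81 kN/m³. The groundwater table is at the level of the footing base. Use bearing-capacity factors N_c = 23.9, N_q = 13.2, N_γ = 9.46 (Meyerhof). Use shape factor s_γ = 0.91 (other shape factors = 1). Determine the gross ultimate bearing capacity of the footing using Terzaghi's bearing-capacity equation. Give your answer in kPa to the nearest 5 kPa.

q_ult ≈ 665 kPa

Effective surcharge at the founding depth q = γ·D_f = 18.4 × 2.3 = 42.32 kPa.
The water table coincides with the base, so in the self-weight term γ → γ' = 9.29 kN/m³.
q_ult = q·N_q + 0.5·γ·B·N_γ·s_γ
     = 42.32 × 13.2 + 0.5 × 9.29 × 2.63 × 9.46 × 0.91
     = 558.62 + 105.17 = 663.79 kPa.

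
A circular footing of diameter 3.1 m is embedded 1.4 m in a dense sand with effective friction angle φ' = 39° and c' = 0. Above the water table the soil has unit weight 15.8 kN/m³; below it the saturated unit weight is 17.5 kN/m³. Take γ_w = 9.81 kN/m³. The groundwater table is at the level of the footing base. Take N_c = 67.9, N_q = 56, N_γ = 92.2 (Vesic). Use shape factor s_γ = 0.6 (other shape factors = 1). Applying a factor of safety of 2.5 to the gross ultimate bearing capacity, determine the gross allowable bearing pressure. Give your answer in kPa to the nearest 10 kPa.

q_all ≈ 760 kPa

Overburden at base level: q = 15.8 × 1.4 = 22.12 kPa.
Below the base the soil is submerged, so the ½γBN_γ term uses γ' = 17.5 − 9.81 = 7.69 kN/m³.
Surcharge term q·N_q = 22.12 × 56 = 1238.7 kPa; self-weight term 0.5·γ·B·N_γ·s_γ = 0.5 × 7.69 × 3.1 × 92.2 × 0.6 = 659.39 kPa.
q_ult = 1238.7 + 659.39 = 1898.1 kPa.
q_all = q_ult / FS = 1898.1 / 2.5 = 759.24 kPa.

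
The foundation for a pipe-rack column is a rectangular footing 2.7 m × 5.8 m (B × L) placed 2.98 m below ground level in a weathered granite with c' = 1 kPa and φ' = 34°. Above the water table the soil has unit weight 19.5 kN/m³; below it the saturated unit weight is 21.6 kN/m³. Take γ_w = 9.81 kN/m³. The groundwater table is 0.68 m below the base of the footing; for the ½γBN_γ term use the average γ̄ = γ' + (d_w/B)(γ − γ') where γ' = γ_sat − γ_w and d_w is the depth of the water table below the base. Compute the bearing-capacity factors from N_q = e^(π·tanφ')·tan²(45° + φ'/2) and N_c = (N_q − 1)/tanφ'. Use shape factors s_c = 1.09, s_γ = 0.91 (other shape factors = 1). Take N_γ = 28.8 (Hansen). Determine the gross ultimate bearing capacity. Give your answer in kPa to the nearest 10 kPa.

tan34° = 0.6745, so N_q = e^(π×0.6745)·tan²(62°) = 8.323 × 3.537 = 29.44.
N_c = (29.44 − 1)/tan34° = 42.16.
Overburden at base level: q = 19.5 × 2.98 = 58.11 kPa.
The water table is 0.68 m below the base (< B = 2.7 m), so the ½γBN_γ term uses γ̄ = γ' + (d_w/B)(γ − γ') = 11.79 + (0.68/2.7)(19.5 − 11.79) = 13.732 kN/m³.
Cohesion term c·N_c·s_c = 1 × 42.164 × 1.09 = 45.958 kPa; surcharge term q·N_q = 58.11 × 29.44 = 1710.7 kPa; self-weight term 0.5·γ·B·N_γ·s_γ = 0.5 × 13.732 × 2.7 × 28.8 × 0.91 = 485.84 kPa.
q_ult = 45.958 + 1710.7 + 485.84 = 2242.5 kPa.

q_ult ≈ 2240 kPa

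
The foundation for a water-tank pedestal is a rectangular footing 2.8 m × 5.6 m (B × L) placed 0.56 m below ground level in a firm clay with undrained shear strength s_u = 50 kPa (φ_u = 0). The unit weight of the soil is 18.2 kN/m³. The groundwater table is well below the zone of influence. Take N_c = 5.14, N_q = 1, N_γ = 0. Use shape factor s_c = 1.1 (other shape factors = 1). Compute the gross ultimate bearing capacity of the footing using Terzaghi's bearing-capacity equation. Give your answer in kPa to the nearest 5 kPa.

q_ult ≈ 295 kPa

Effective surcharge at the founding depth q = γ·D_f = 18.2 × 0.56 = 10.192 kPa.
q_ult = c·N_c·s_c + q·N_q
     = 50 × 5.14 × 1.1 + 10.192 × 1
     = 282.7 + 10.192 = 292.89 kPa.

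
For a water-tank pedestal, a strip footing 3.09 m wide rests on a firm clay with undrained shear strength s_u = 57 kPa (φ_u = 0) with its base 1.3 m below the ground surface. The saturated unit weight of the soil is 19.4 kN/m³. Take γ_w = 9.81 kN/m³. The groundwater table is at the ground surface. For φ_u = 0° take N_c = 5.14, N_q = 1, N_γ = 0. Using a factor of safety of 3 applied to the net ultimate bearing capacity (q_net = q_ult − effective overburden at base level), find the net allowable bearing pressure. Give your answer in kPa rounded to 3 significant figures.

q_all(net) ≈ 97.7 kPa

Water table at ground surface, so effective unit weight γ' = 19.4 − 9.81 = 9.59 kN/m³ is used throughout; overburden q = 9.59 × 1.3 = 12.467 kPa.
Cohesion term c·N_c = 57 × 5.14 = 292.98 kPa; surcharge term q·N_q = 12.467 × 1 = 12.467 kPa.
q_ult = 292.98 + 12.467 = 305.45 kPa.
Net ultimate: q_net = 305.45 − 12.467 = 292.98 kPa.
q_all(net) = 292.98 / 3 = 97.66 kPa.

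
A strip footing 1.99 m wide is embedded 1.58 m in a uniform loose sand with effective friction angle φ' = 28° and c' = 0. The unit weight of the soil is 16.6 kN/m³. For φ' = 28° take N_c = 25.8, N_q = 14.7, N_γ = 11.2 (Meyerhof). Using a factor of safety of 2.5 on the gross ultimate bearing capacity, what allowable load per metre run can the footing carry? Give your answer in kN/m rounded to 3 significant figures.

≈ 454 kN/m

q = γ·D_f = 16.6 × 1.58 = 26.228 kPa.
q·N_q = 26.228 × 14.7 = 385.55 kPa
0.5·γ·B·N_γ = 0.5 × 16.6 × 1.99 × 11.2 = 184.99 kPa
q_ult = 385.55 + 184.99 = 570.54 kPa.
Gross allowable pressure q_all = 570.54 / 2.5 = 228.22 kPa.
Allowable wall load = q_all × B = 228.22 × 1.99 = 454.15 kN per metre run.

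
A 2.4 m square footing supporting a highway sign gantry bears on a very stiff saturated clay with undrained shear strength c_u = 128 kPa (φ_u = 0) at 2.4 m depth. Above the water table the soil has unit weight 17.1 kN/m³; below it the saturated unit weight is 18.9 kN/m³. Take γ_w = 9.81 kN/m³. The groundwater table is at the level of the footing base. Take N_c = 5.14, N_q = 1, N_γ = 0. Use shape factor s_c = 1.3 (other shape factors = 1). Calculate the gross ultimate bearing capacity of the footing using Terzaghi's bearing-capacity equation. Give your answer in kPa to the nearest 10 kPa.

q_ult ≈ 900 kPa

q = γ·D_f = 17.1 × 2.4 = 41.04 kPa.
c·N_c·s_c = 128 × 5.14 × 1.3 = 855.3 kPa
q·N_q = 41.04 × 1 = 41.04 kPa
q_ult = 855.3 + 41.04 = 896.34 kPa.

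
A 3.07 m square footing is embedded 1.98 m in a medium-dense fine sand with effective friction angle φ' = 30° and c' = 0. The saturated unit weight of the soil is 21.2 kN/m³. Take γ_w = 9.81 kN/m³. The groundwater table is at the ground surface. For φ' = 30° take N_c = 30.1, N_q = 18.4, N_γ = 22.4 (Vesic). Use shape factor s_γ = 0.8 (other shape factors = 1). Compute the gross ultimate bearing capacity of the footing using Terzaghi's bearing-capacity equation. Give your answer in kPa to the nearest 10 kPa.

q_ult ≈ 730 kPa

With the water table at the surface the whole profile is submerged: γ' = 21.2 − 9.81 = 11.39 kN/m³, so q = γ'·D_f = 22.552 kPa; the same γ' applies in the ½γBN_γ term.
q_ult = q·N_q + 0.5·γ·B·N_γ·s_γ
     = 22.552 × 18.4 + 0.5 × 11.39 × 3.07 × 22.4 × 0.8
     = 414.96 + 313.31 = 728.27 kPa.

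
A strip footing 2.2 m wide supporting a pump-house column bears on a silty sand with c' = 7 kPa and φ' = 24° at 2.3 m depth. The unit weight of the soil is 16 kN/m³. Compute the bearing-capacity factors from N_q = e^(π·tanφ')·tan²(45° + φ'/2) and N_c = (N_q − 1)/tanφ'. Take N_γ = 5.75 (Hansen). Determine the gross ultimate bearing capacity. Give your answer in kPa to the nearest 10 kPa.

tan24° = 0.4452, so N_q = e^(π×0.4452)·tan²(57°) = 4.05 × 2.371 = 9.6.
N_c = (9.6 − 1)/tan24° = 19.32.
Overburden at base level: q = 16 × 2.3 = 36.8 kPa.
Cohesion term c·N_c = 7 × 19.324 = 135.26 kPa; surcharge term q·N_q = 36.8 × 9.6034 = 353.4 kPa; self-weight term 0.5·γ·B·N_γ = 0.5 × 16 × 2.2 × 5.75 = 101.2 kPa.
q_ult = 135.26 + 353.4 + 101.2 = 589.87 kPa.

q_ult ≈ 590 kPa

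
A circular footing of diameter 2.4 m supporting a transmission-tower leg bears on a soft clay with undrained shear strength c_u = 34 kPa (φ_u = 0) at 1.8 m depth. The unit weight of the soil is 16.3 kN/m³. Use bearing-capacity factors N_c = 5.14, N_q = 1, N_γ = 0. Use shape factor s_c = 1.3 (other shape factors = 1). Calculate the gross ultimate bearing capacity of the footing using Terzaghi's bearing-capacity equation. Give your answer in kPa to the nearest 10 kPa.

Overburden at base level: q = 16.3 × 1.8 = 29.34 kPa.
Cohesion term c·N_c·s_c = 34 × 5.14 × 1.3 = 227.19 kPa; surcharge term q·N_q = 29.34 × 1 = 29.34 kPa.
q_ult = 227.19 + 29.34 = 256.53 kPa.

q_ult ≈ 260 kPa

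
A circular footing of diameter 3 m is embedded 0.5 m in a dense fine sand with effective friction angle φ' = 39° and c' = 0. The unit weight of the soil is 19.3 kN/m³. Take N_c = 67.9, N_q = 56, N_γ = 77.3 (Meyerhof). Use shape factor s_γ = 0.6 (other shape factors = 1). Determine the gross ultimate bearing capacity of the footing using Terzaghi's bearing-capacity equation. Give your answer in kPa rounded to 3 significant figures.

q_ult ≈ 1880 kPa

Effective surcharge at the founding depth q = γ·D_f = 19.3 × 0.5 = 9.65 kPa.
q_ult = q·N_q + 0.5·γ·B·N_γ·s_γ
     = 9.65 × 56 + 0.5 × 19.3 × 3 × 77.3 × 0.6
     = 540.4 + 1342.7 = 1883.1 kPa.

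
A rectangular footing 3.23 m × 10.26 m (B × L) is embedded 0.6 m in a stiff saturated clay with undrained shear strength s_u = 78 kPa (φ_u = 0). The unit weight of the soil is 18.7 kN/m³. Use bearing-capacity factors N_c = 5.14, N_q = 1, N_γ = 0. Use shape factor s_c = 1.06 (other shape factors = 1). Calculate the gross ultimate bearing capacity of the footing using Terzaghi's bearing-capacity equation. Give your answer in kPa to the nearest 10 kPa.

q_ult ≈ 440 kPa

q = γ·D_f = 18.7 × 0.6 = 11.22 kPa.
c·N_c·s_c = 78 × 5.14 × 1.06 = 424.98 kPa
q·N_q = 11.22 × 1 = 11.22 kPa
q_ult = 424.98 + 11.22 = 436.2 kPa.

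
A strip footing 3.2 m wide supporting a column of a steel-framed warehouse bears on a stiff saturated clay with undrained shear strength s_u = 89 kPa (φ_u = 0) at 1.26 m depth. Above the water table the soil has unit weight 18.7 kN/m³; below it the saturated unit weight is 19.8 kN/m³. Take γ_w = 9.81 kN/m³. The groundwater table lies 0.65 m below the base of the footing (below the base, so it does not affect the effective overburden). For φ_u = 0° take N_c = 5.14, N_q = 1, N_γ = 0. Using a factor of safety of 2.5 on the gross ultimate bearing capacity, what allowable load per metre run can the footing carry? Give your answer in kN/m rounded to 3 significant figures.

≈ 616 kN/m

q = γ·D_f = 18.7 × 1.26 = 23.562 kPa.
c·N_c = 89 × 5.14 = 457.46 kPa
q·N_q = 23.562 × 1 = 23.562 kPa
q_ult = 457.46 + 23.562 = 481.02 kPa.
Gross allowable pressure q_all = 481.02 / 2.5 = 192.41 kPa.
Allowable wall load = q_all × B = 192.41 × 3.2 = 615.71 kN per metre run.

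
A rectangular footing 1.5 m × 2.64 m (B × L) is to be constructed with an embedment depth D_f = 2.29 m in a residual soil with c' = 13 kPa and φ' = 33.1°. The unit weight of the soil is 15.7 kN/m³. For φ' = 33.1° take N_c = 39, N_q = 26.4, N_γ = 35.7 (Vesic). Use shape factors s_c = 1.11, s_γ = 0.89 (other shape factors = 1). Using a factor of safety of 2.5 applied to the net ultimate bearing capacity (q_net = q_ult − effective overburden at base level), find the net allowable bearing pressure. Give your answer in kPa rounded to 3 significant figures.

q_all(net) ≈ 740 kPa

q = γ·D_f = 15.7 × 2.29 = 35.953 kPa.
c·N_c·s_c = 13 × 39 × 1.11 = 562.77 kPa
q·N_q = 35.953 × 26.4 = 949.16 kPa
0.5·γ·B·N_γ·s_γ = 0.5 × 15.7 × 1.5 × 35.7 × 0.89 = 374.13 kPa
q_ult = 562.77 + 949.16 + 374.13 = 1886.1 kPa.
Net ultimate: q_net = 1886.1 − 35.953 = 1850.1 kPa.
q_all(net) = 1850.1 / 2.5 = 740.04 kPa.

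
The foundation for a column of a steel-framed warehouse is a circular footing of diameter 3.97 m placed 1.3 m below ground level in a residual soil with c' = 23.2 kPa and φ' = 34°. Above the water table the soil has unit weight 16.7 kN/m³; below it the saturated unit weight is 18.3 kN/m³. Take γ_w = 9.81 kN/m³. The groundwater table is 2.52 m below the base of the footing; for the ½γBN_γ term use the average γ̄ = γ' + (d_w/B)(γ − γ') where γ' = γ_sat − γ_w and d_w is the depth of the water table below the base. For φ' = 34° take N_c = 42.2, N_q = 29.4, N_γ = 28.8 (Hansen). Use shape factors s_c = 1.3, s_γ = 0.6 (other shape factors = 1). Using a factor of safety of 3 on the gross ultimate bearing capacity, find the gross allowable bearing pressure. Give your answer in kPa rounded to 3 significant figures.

q_all ≈ 794 kPa

Overburden at base level: q = 16.7 × 1.3 = 21.71 kPa.
The water table is 2.52 m below the base (< B = 3.97 m), so the ½γBN_γ term uses γ̄ = γ' + (d_w/B)(γ − γ') = 8.49 + (2.52/3.97)(16.7 − 8.49) = 13.701 kN/m³.
Cohesion term c·N_c·s_c = 23.2 × 42.2 × 1.3 = 1272.8 kPa; surcharge term q·N_q = 21.71 × 29.4 = 638.27 kPa; self-weight term 0.5·γ·B·N_γ·s_γ = 0.5 × 13.701 × 3.97 × 28.8 × 0.6 = 469.97 kPa.
q_ult = 1272.8 + 638.27 + 469.97 = 2381 kPa.
q_all = 2381 / 3 = 793.66 kPa.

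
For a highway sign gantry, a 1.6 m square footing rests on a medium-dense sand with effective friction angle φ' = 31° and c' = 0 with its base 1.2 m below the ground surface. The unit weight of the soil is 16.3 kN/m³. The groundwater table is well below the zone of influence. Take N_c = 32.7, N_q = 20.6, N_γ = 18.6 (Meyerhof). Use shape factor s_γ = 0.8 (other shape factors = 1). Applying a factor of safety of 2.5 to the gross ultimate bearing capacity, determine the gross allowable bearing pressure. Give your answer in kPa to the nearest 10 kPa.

Effective surcharge at the founding depth q = γ·D_f = 16.3 × 1.2 = 19.56 kPa.
q_ult = q·N_q + 0.5·γ·B·N_γ·s_γ
     = 19.56 × 20.6 + 0.5 × 16.3 × 1.6 × 18.6 × 0.8
     = 402.94 + 194.04 = 596.97 kPa.
q_all = q_ult / FS = 596.97 / 2.5 = 238.79 kPa.

q_all ≈ 240 kPa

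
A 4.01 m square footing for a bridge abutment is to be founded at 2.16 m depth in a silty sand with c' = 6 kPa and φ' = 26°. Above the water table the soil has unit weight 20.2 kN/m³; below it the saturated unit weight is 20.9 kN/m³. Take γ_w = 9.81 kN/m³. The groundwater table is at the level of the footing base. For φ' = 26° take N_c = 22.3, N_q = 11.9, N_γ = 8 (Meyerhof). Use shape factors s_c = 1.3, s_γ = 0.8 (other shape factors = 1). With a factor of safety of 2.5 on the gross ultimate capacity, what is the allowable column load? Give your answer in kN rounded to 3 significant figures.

Effective surcharge at the founding depth q = γ·D_f = 20.2 × 2.16 = 43.632 kPa.
The water table coincides with the base, so in the self-weight term γ → γ' = 11.09 kN/m³.
q_ult = c·N_c·s_c + q·N_q + 0.5·γ·B·N_γ·s_γ
     = 6 × 22.3 × 1.3 + 43.632 × 11.9 + 0.5 × 11.09 × 4.01 × 8 × 0.8
     = 173.94 + 519.22 + 142.31 = 835.47 kPa.
Gross allowable pressure q_all = 835.47 / 2.5 = 334.19 kPa.
Footing area = 16.0801 m², so allowable column load = 334.19 × 16.0801 = 5373.8 kN.

P_all ≈ 5370 kN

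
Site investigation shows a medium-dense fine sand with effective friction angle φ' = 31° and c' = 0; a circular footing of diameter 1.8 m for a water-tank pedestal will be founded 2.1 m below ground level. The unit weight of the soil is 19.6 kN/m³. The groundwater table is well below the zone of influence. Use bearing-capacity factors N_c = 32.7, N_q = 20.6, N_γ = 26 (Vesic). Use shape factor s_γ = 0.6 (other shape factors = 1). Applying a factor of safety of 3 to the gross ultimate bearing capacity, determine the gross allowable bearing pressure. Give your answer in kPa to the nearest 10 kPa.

Effective surcharge at the founding depth q = γ·D_f = 19.6 × 2.1 = 41.16 kPa.
q_ult = q·N_q + 0.5·γ·B·N_γ·s_γ
     = 41.16 × 20.6 + 0.5 × 19.6 × 1.8 × 26 × 0.6
     = 847.9 + 275.18 = 1123.1 kPa.
q_all = q_ult / FS = 1123.1 / 3 = 374.36 kPa.

q_all ≈ 370 kPa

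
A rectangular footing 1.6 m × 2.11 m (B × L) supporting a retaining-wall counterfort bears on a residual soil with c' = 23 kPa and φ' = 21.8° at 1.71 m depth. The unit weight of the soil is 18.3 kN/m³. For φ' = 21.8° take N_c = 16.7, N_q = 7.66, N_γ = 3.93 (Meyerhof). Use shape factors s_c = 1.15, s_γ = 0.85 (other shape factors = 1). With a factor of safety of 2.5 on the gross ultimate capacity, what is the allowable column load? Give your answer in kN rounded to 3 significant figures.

q = γ·D_f = 18.3 × 1.71 = 31.293 kPa.
c·N_c·s_c = 23 × 16.7 × 1.15 = 441.71 kPa
q·N_q = 31.293 × 7.66 = 239.7 kPa
0.5·γ·B·N_γ·s_γ = 0.5 × 18.3 × 1.6 × 3.93 × 0.85 = 48.905 kPa
q_ult = 441.71 + 239.7 + 48.905 = 730.32 kPa.
Gross allowable pressure q_all = 730.32 / 2.5 = 292.13 kPa.
Footing area = 3.376 m², so allowable column load = 292.13 × 3.376 = 986.23 kN.

P_all ≈ 986 kN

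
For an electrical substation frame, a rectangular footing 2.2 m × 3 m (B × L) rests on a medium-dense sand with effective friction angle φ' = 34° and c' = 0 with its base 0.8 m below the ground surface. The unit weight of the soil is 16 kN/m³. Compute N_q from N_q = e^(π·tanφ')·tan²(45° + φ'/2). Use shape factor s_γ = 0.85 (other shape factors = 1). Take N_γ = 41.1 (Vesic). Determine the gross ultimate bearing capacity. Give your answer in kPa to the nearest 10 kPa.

tan34° = 0.6745, so N_q = e^(π×0.6745)·tan²(62°) = 8.323 × 3.537 = 29.44.
Overburden at base level: q = 16 × 0.8 = 12.8 kPa.
Surcharge term q·N_q = 12.8 × 29.44 = 376.83 kPa; self-weight term 0.5·γ·B·N_γ·s_γ = 0.5 × 16 × 2.2 × 41.1 × 0.85 = 614.86 kPa.
q_ult = 376.83 + 614.86 = 991.69 kPa.

q_ult ≈ 990 kPa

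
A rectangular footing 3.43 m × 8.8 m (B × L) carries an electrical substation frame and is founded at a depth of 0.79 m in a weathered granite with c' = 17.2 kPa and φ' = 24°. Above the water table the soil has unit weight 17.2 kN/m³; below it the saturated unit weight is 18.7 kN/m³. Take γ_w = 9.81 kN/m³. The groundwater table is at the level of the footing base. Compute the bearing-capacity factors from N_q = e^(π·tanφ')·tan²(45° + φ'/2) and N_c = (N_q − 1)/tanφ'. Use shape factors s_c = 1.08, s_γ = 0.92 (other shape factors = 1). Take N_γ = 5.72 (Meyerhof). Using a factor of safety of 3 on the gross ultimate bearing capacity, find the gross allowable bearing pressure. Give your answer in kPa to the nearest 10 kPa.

N_q = e^(π·tan24°)·tan²(57°) = 9.6; N_c = (N_q − 1)/tanφ' = 19.32.
q = γ·D_f = 17.2 × 0.79 = 13.588 kPa.
For the ½γBN_γ term take γ' = 18.7 − 9.81 = 8.89 kN/m³ (soil below base is submerged).
c·N_c·s_c = 17.2 × 19.324 × 1.08 = 358.95 kPa
q·N_q = 13.588 × 9.6034 = 130.49 kPa
0.5·γ·B·N_γ·s_γ = 0.5 × 8.89 × 3.43 × 5.72 × 0.92 = 80.232 kPa
q_ult = 358.95 + 130.49 + 80.232 = 569.68 kPa.
q_all = 569.68 / 3 = 189.89 kPa.

q_all ≈ 190 kPa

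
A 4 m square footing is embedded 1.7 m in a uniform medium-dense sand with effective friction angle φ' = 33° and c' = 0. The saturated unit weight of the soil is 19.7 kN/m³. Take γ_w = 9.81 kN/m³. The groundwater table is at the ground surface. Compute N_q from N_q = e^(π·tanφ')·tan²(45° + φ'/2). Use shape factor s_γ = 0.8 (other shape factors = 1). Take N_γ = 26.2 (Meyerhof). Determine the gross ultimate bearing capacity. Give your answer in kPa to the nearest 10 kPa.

tan33° = 0.6494, so N_q = e^(π×0.6494)·tan²(61.5°) = 7.692 × 3.392 = 26.09.
With the water table at the surface the whole profile is submerged: γ' = 19.7 − 9.81 = 9.89 kN/m³, so q = γ'·D_f = 16.813 kPa; the same γ' applies in the ½γBN_γ term.
q_ult = q·N_q + 0.5·γ·B·N_γ·s_γ
     = 16.813 × 26.092 + 0.5 × 9.89 × 4 × 26.2 × 0.8
     = 438.68 + 414.59 = 853.27 kPa.

q_ult ≈ 850 kPa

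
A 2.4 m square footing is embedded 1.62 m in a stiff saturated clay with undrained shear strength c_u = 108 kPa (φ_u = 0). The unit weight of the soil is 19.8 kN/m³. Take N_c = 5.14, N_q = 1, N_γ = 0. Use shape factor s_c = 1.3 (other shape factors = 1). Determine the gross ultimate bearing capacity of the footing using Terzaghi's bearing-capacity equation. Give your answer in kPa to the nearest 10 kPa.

q_ult ≈ 750 kPa

q = γ·D_f = 19.8 × 1.62 = 32.076 kPa.
c·N_c·s_c = 108 × 5.14 × 1.3 = 721.66 kPa
q·N_q = 32.076 × 1 = 32.076 kPa
q_ult = 721.66 + 32.076 = 753.73 kPa.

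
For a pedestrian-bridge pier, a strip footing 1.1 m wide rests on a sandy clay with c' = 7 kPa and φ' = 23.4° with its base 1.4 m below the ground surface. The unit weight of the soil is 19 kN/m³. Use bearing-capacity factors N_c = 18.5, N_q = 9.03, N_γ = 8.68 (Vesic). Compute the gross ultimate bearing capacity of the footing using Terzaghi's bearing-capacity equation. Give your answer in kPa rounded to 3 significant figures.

q_ult ≈ 460 kPa

Effective surcharge at the founding depth q = γ·D_f = 19 × 1.4 = 26.6 kPa.
q_ult = c·N_c + q·N_q + 0.5·γ·B·N_γ
     = 7 × 18.5 + 26.6 × 9.03 + 0.5 × 19 × 1.1 × 8.68
     = 129.5 + 240.2 + 90.706 = 460.4 kPa.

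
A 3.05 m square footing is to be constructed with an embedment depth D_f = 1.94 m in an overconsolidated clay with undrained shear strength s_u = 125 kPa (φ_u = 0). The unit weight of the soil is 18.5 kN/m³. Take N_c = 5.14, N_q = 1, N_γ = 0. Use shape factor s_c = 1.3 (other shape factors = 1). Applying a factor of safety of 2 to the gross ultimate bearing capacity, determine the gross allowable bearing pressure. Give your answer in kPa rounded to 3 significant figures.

q = γ·D_f = 18.5 × 1.94 = 35.89 kPa.
c·N_c·s_c = 125 × 5.14 × 1.3 = 835.25 kPa
q·N_q = 35.89 × 1 = 35.89 kPa
q_ult = 835.25 + 35.89 = 871.14 kPa.
q_all = q_ult / FS = 871.14 / 2 = 435.57 kPa.

q_all ≈ 436 kPa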